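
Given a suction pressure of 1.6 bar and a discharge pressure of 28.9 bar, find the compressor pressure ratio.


PR = P_high / P_low
PR = 28.9 / 1.6
PR = 18.063

18.063


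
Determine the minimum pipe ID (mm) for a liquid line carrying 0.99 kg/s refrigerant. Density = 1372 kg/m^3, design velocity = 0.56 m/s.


A = m_dot / (rho * v) = 0.99 / (1372 * 0.56) = 0.001288525614 m^2
d = sqrt(4*A/pi) * 1000
d = 40.5 mm

40.5


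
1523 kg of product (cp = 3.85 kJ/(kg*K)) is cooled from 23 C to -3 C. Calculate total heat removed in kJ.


dT = 23 - (-3) = 26 K
Q = m * cp * dT = 1523 * 3.85 * 26
Q = 152452 kJ

152452


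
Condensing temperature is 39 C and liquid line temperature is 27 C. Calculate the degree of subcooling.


Subcooling = T_cond - T_liquid
Subcooling = 39 - 27
Subcooling = 12 K

12


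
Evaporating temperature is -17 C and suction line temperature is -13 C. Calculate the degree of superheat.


Superheat = T_suction - T_evap
Superheat = -13 - (-17)
Superheat = 4 K

4


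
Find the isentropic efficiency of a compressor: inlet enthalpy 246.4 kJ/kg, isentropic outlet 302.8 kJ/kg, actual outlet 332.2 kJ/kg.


dh_ideal = 302.8 - 246.4 = 56.4 kJ/kg
dh_actual = 332.2 - 246.4 = 85.8 kJ/kg
eta_s = dh_ideal / dh_actual = 56.4 / 85.8
eta_s = 0.6573

0.6573


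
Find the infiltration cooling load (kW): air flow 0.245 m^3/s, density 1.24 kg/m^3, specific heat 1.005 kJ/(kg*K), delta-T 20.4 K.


Q = V_dot * rho * cp * dT
Q = 0.245 * 1.24 * 1.005 * 20.4
Q = 6.229 kW

6.229


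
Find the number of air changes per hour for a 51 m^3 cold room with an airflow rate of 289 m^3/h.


ACH = flow / volume
ACH = 289 / 51
ACH = 5.667

5.667


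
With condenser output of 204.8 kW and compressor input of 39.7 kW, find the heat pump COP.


COP_hp = Q_cond / W
COP_hp = 204.8 / 39.7
COP_hp = 5.159

5.159


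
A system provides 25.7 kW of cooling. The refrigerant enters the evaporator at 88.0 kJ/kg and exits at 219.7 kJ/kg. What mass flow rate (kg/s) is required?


dh = 219.7 - 88.0 = 131.7 kJ/kg
m_dot = Q / dh = 25.7 / 131.7 = 0.1951 kg/s

0.1951


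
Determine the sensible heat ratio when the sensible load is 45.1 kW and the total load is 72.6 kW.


SHR = Q_sensible / Q_total
SHR = 45.1 / 72.6
SHR = 0.621

0.621


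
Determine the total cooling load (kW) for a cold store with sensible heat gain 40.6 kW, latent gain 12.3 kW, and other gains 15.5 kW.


Q_total = Q_s + Q_l + Q_misc
Q_total = 40.6 + 12.3 + 15.5
Q_total = 68.4 kW

68.4


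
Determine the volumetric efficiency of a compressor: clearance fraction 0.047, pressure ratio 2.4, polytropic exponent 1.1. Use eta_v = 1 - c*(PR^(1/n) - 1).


PR^(1/n) = 2.4^(1/1.1) = 2.21639205
eta_v = 1 - 0.047 * (2.21639205 - 1)
eta_v = 0.9428

0.9428


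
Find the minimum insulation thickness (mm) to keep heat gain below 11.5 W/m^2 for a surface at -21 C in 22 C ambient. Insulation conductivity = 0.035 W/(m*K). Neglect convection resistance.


dT = 22 - (-21) = 43 K
thickness = k * dT / q_max * 1000
thickness = 0.035 * 43 / 11.5 * 1000
thickness = 130.9 mm

130.9


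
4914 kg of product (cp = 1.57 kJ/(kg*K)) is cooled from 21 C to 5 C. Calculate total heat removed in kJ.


dT = 21 - (5) = 16 K
Q = m * cp * dT = 4914 * 1.57 * 16
Q = 123440 kJ

123440


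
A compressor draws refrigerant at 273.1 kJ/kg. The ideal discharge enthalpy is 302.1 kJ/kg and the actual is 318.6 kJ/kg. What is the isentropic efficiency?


dh_ideal = 302.1 - 273.1 = 29.0 kJ/kg
dh_actual = 318.6 - 273.1 = 45.5 kJ/kg
eta_s = dh_ideal / dh_actual = 29.0 / 45.5
eta_s = 0.6374

0.6374


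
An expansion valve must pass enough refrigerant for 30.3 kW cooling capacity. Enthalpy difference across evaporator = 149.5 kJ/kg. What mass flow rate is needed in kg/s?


m_dot = Q / dh
m_dot = 30.3 / 149.5
m_dot = 0.2027 kg/s

0.2027


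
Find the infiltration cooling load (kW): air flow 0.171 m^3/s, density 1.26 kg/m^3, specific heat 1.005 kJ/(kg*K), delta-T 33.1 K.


Q = V_dot * rho * cp * dT
Q = 0.171 * 1.26 * 1.005 * 33.1
Q = 7.167 kW

7.167


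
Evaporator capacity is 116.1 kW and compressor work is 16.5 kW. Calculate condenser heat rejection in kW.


Q_cond = Q_evap + W
Q_cond = 116.1 + 16.5
Q_cond = 132.6 kW

132.6


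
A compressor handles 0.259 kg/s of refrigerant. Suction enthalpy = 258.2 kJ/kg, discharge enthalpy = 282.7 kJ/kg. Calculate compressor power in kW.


dh = 282.7 - 258.2 = 24.5 kJ/kg
W = m_dot * dh = 0.259 * 24.5 = 6.35 kW

6.35


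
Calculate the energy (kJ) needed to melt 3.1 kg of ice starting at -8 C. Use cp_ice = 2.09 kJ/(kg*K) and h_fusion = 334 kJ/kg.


Sensible heat = cp * dT = 2.09 * 8 = 16.72 kJ/kg
Total per kg = 16.72 + 334 = 350.72 kJ/kg
Q = m * total = 3.1 * 350.72
Q = 1087.2 kJ

1087.2


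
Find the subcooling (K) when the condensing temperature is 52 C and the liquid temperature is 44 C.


Subcooling = T_cond - T_liquid
Subcooling = 52 - 44
Subcooling = 8 K

8


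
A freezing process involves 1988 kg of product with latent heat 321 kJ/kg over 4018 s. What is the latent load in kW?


Q_lat = m * h_fg / t
Q_lat = 1988 * 321 / 4018
Q_lat = 158.82 kW

158.82


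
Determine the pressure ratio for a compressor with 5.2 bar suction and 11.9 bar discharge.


PR = P_high / P_low
PR = 11.9 / 5.2
PR = 2.288

2.288


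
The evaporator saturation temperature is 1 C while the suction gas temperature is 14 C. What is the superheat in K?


Superheat = T_suction - T_evap
Superheat = 14 - (1)
Superheat = 13 K

13


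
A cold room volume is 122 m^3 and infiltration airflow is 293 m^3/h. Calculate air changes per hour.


ACH = flow / volume
ACH = 293 / 122
ACH = 2.402

2.402


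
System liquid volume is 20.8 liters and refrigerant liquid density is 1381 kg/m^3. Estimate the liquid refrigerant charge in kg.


Charge = V * rho / 1000
Charge = 20.8 * 1381 / 1000
Charge = 28.72 kg

28.72


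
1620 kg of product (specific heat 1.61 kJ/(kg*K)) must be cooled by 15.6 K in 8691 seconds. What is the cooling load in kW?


Q = m * cp * dT / t
Q = 1620 * 1.61 * 15.6 / 8691
Q = 4.682 kW

4.682


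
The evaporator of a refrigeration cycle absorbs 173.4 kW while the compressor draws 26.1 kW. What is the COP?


COP = Q_evap / W
COP = 173.4 / 26.1
COP = 6.644

6.644


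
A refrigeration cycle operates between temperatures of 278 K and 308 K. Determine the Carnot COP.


dT = 308 - 278 = 30 K
COP_carnot = T_cold / dT = 278 / 30
COP_carnot = 9.267

9.267


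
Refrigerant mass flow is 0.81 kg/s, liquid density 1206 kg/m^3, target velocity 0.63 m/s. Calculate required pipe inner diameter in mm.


A = m_dot / (rho * v) = 0.81 / (1206 * 0.63) = 0.001066098081 m^2
d = sqrt(4*A/pi) * 1000
d = 36.8 mm

36.8


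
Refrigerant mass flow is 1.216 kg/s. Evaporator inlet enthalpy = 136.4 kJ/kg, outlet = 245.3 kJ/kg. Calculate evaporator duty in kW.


dh = 245.3 - 136.4 = 108.9 kJ/kg
Q_evap = m_dot * dh = 1.216 * 108.9
Q_evap = 132.42 kW

132.42


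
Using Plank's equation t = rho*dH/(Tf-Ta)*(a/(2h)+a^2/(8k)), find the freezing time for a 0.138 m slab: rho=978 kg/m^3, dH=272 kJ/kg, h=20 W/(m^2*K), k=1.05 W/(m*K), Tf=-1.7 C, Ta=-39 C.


dT = -1.7 - (-39) = 37.3 K
term1 = a/(2h) = 0.138/(2*20) = 0.00345
term2 = a^2/(8k) = 0.138^2/(8*1.05) = 0.002267142857
t = rho*dH*1000/dT * (term1 + term2)
t = 978*272*1000/37.3 * (0.00345 + 0.002267142857)
t = 40773 s

40773


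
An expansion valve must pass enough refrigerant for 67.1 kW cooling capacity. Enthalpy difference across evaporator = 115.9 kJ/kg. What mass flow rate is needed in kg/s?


m_dot = Q / dh
m_dot = 67.1 / 115.9
m_dot = 0.5789 kg/s

0.5789


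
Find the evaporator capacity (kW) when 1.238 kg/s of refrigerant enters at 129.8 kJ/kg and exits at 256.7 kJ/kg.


dh = 256.7 - 129.8 = 126.9 kJ/kg
Q_evap = m_dot * dh = 1.238 * 126.9
Q_evap = 157.1 kW

157.1


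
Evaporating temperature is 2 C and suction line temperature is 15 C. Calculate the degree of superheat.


Superheat = T_suction - T_evap
Superheat = 15 - (2)
Superheat = 13 K

13


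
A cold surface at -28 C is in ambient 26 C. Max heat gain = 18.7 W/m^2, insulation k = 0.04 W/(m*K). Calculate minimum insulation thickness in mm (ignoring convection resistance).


dT = 26 - (-28) = 54 K
thickness = k * dT / q_max * 1000
thickness = 0.04 * 54 / 18.7 * 1000
thickness = 115.5 mm

115.5


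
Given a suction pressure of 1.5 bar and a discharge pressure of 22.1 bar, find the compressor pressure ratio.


PR = P_high / P_low
PR = 22.1 / 1.5
PR = 14.733

14.733


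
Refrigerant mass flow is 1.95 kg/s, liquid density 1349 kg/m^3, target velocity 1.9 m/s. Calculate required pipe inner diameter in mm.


A = m_dot / (rho * v) = 1.95 / (1349 * 1.9) = 0.0007607974718 m^2
d = sqrt(4*A/pi) * 1000
d = 31.1 mm

31.1


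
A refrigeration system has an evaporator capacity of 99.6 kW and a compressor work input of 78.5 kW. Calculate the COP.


COP = Q_evap / W
COP = 99.6 / 78.5
COP = 1.269

1.269


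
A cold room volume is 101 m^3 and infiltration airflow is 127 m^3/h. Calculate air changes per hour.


ACH = flow / volume
ACH = 127 / 101
ACH = 1.257

1.257


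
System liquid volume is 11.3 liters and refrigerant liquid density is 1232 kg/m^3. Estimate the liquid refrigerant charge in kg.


Charge = V * rho / 1000
Charge = 11.3 * 1232 / 1000
Charge = 13.92 kg

13.92


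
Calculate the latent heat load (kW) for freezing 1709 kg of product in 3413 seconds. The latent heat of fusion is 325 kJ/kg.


Q_lat = m * h_fg / t
Q_lat = 1709 * 325 / 3413
Q_lat = 162.74 kW

162.74


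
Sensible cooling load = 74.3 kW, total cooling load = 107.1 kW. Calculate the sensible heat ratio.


SHR = Q_sensible / Q_total
SHR = 74.3 / 107.1
SHR = 0.694

0.694


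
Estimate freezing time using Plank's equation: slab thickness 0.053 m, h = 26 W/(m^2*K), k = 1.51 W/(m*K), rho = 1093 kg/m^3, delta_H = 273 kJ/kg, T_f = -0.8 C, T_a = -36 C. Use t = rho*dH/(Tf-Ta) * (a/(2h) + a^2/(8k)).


dT = -0.8 - (-36) = 35.2 K
term1 = a/(2h) = 0.053/(2*26) = 0.001019230769
term2 = a^2/(8k) = 0.053^2/(8*1.51) = 0.0002325331126
t = rho*dH*1000/dT * (term1 + term2)
t = 1093*273*1000/35.2 * (0.001019230769 + 0.0002325331126)
t = 10611 s

10611


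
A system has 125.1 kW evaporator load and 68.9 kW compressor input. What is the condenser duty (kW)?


Q_cond = Q_evap + W
Q_cond = 125.1 + 68.9
Q_cond = 194.0 kW

194.0


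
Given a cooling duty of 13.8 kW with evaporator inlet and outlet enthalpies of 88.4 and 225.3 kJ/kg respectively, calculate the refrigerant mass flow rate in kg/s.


dh = 225.3 - 88.4 = 136.9 kJ/kg
m_dot = Q / dh = 13.8 / 136.9 = 0.1008 kg/s

0.1008


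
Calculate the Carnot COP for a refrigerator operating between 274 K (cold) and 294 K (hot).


dT = 294 - 274 = 20 K
COP_carnot = T_cold / dT = 274 / 20
COP_carnot = 13.7

13.7


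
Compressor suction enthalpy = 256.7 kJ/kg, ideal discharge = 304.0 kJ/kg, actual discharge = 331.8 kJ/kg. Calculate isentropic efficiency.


dh_ideal = 304.0 - 256.7 = 47.3 kJ/kg
dh_actual = 331.8 - 256.7 = 75.1 kJ/kg
eta_s = dh_ideal / dh_actual = 47.3 / 75.1
eta_s = 0.6298

0.6298


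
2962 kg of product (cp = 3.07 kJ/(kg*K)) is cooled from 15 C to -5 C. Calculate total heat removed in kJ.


dT = 15 - (-5) = 20 K
Q = m * cp * dT = 2962 * 3.07 * 20
Q = 181867 kJ

181867


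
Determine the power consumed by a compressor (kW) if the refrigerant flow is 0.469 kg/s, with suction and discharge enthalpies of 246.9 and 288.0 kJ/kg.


dh = 288.0 - 246.9 = 41.1 kJ/kg
W = m_dot * dh = 0.469 * 41.1 = 19.28 kW

19.28


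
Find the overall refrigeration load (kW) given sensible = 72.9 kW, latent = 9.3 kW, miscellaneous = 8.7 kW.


Q_total = Q_s + Q_l + Q_misc
Q_total = 72.9 + 9.3 + 8.7
Q_total = 90.9 kW

90.9


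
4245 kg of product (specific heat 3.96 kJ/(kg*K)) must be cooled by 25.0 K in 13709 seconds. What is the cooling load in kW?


Q = m * cp * dT / t
Q = 4245 * 3.96 * 25.0 / 13709
Q = 30.655 kW

30.655


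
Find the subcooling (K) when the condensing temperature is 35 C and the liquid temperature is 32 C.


Subcooling = T_cond - T_liquid
Subcooling = 35 - 32
Subcooling = 3 K

3


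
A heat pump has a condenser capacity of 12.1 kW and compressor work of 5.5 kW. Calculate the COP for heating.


COP_hp = Q_cond / W
COP_hp = 12.1 / 5.5
COP_hp = 2.2

2.2


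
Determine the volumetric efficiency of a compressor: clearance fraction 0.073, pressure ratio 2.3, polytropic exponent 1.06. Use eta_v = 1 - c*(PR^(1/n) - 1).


PR^(1/n) = 2.3^(1/1.06) = 2.1940811
eta_v = 1 - 0.073 * (2.1940811 - 1)
eta_v = 0.9128

0.9128


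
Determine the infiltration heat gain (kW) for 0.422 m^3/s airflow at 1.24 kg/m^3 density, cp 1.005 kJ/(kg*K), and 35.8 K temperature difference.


Q = V_dot * rho * cp * dT
Q = 0.422 * 1.24 * 1.005 * 35.8
Q = 18.827 kW

18.827


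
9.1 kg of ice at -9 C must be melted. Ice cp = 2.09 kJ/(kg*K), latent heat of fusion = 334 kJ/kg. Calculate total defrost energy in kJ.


Sensible heat = cp * dT = 2.09 * 9 = 18.81 kJ/kg
Total per kg = 18.81 + 334 = 352.81 kJ/kg
Q = m * total = 9.1 * 352.81
Q = 3210.6 kJ

3210.6


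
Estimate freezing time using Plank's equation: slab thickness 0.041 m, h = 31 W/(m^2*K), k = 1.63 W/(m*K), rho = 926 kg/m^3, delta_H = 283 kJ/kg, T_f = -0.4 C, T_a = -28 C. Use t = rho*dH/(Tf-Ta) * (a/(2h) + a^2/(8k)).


dT = -0.4 - (-28) = 27.6 K
term1 = a/(2h) = 0.041/(2*31) = 0.0006612903226
term2 = a^2/(8k) = 0.041^2/(8*1.63) = 0.0001289110429
t = rho*dH*1000/dT * (term1 + term2)
t = 926*283*1000/27.6 * (0.0006612903226 + 0.0001289110429)
t = 7503 s

7503


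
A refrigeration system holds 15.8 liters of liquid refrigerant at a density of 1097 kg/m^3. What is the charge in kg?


Charge = V * rho / 1000
Charge = 15.8 * 1097 / 1000
Charge = 17.33 kg

17.33


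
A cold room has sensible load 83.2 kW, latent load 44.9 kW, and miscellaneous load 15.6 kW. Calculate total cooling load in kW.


Q_total = Q_s + Q_l + Q_misc
Q_total = 83.2 + 44.9 + 15.6
Q_total = 143.7 kW

143.7


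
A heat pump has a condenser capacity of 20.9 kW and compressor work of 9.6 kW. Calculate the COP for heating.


COP_hp = Q_cond / W
COP_hp = 20.9 / 9.6
COP_hp = 2.177

2.177


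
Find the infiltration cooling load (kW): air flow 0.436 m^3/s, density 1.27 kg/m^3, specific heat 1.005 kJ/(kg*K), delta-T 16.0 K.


Q = V_dot * rho * cp * dT
Q = 0.436 * 1.27 * 1.005 * 16.0
Q = 8.904 kW

8.904


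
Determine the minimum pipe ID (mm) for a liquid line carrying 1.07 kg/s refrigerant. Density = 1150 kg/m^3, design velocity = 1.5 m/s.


A = m_dot / (rho * v) = 1.07 / (1150 * 1.5) = 0.0006202898551 m^2
d = sqrt(4*A/pi) * 1000
d = 28.1 mm

28.1


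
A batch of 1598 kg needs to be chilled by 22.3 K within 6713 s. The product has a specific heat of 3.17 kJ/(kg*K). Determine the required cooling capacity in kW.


Q = m * cp * dT / t
Q = 1598 * 3.17 * 22.3 / 6713
Q = 16.828 kW

16.828


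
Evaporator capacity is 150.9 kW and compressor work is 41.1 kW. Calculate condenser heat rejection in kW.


Q_cond = Q_evap + W
Q_cond = 150.9 + 41.1
Q_cond = 192.0 kW

192.0


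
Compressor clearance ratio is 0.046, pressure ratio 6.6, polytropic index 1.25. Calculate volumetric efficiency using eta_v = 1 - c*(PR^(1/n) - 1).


PR^(1/n) = 6.6^(1/1.25) = 4.5251726
eta_v = 1 - 0.046 * (4.5251726 - 1)
eta_v = 0.8378

0.8378


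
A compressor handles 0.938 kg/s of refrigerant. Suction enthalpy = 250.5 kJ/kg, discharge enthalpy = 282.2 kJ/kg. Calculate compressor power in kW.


dh = 282.2 - 250.5 = 31.7 kJ/kg
W = m_dot * dh = 0.938 * 31.7 = 29.73 kW

29.73


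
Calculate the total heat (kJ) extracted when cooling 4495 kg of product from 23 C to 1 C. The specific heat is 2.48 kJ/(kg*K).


dT = 23 - (1) = 22 K
Q = m * cp * dT = 4495 * 2.48 * 22
Q = 245247 kJ

245247


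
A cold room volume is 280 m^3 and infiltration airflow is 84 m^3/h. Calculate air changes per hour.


ACH = flow / volume
ACH = 84 / 280
ACH = 0.3

0.3


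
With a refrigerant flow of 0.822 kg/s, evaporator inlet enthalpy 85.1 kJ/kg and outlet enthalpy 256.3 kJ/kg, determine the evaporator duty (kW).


dh = 256.3 - 85.1 = 171.2 kJ/kg
Q_evap = m_dot * dh = 0.822 * 171.2
Q_evap = 140.73 kW

140.73


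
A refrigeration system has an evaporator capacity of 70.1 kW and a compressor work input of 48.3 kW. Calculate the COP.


COP = Q_evap / W
COP = 70.1 / 48.3
COP = 1.451

1.451


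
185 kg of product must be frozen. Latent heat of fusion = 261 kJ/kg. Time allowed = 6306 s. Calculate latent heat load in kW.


Q_lat = m * h_fg / t
Q_lat = 185 * 261 / 6306
Q_lat = 7.66 kW

7.66


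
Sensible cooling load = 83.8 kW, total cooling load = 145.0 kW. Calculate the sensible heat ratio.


SHR = Q_sensible / Q_total
SHR = 83.8 / 145.0
SHR = 0.578

0.578


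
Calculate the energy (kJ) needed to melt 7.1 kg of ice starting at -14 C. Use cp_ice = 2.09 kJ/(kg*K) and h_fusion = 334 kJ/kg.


Sensible heat = cp * dT = 2.09 * 14 = 29.26 kJ/kg
Total per kg = 29.26 + 334 = 363.26 kJ/kg
Q = m * total = 7.1 * 363.26
Q = 2579.1 kJ

2579.1


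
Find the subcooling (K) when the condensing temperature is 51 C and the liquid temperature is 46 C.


Subcooling = T_cond - T_liquid
Subcooling = 51 - 46
Subcooling = 5 K

5


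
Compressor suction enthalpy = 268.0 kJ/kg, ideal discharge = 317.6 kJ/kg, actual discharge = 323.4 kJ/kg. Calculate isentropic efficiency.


dh_ideal = 317.6 - 268.0 = 49.6 kJ/kg
dh_actual = 323.4 - 268.0 = 55.4 kJ/kg
eta_s = dh_ideal / dh_actual = 49.6 / 55.4
eta_s = 0.8953

0.8953


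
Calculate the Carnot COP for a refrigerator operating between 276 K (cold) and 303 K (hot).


dT = 303 - 276 = 27 K
COP_carnot = T_cold / dT = 276 / 27
COP_carnot = 10.222

10.222


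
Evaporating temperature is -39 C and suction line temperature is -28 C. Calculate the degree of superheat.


Superheat = T_suction - T_evap
Superheat = -28 - (-39)
Superheat = 11 K

11


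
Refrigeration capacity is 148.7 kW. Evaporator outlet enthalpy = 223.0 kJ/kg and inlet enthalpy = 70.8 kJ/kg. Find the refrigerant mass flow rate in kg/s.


dh = 223.0 - 70.8 = 152.2 kJ/kg
m_dot = Q / dh = 148.7 / 152.2 = 0.977 kg/s

0.977


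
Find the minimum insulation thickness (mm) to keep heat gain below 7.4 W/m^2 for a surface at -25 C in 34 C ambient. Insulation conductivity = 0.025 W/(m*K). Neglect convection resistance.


dT = 34 - (-25) = 59 K
thickness = k * dT / q_max * 1000
thickness = 0.025 * 59 / 7.4 * 1000
thickness = 199.3 mm

199.3


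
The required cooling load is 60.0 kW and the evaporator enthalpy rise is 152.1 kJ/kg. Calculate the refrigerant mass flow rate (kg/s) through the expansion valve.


m_dot = Q / dh
m_dot = 60.0 / 152.1
m_dot = 0.3945 kg/s

0.3945


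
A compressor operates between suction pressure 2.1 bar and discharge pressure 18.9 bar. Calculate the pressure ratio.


PR = P_high / P_low
PR = 18.9 / 2.1
PR = 9.0

9.0


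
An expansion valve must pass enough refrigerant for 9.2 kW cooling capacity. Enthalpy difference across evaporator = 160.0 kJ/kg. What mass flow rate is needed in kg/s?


m_dot = Q / dh
m_dot = 9.2 / 160.0
m_dot = 0.0575 kg/s

0.0575


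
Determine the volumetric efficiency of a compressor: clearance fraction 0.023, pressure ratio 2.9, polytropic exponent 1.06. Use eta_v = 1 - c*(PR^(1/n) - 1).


PR^(1/n) = 2.9^(1/1.06) = 2.730389
eta_v = 1 - 0.023 * (2.730389 - 1)
eta_v = 0.9602

0.9602


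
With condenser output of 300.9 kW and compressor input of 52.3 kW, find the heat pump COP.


COP_hp = Q_cond / W
COP_hp = 300.9 / 52.3
COP_hp = 5.753

5.753


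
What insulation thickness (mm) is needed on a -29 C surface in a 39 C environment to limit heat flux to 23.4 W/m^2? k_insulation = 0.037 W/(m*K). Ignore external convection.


dT = 39 - (-29) = 68 K
thickness = k * dT / q_max * 1000
thickness = 0.037 * 68 / 23.4 * 1000
thickness = 107.5 mm

107.5


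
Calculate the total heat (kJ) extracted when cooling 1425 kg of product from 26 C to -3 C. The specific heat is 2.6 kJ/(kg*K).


dT = 26 - (-3) = 29 K
Q = m * cp * dT = 1425 * 2.6 * 29
Q = 107445 kJ

107445


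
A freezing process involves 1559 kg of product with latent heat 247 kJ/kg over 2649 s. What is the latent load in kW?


Q_lat = m * h_fg / t
Q_lat = 1559 * 247 / 2649
Q_lat = 145.37 kW

145.37


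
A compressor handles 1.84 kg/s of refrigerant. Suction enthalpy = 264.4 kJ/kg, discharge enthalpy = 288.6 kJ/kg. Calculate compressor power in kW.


dh = 288.6 - 264.4 = 24.2 kJ/kg
W = m_dot * dh = 1.84 * 24.2 = 44.53 kW

44.53


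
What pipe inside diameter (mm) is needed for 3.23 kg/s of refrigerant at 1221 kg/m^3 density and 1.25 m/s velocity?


A = m_dot / (rho * v) = 3.23 / (1221 * 1.25) = 0.002116298116 m^2
d = sqrt(4*A/pi) * 1000
d = 51.9 mm

51.9


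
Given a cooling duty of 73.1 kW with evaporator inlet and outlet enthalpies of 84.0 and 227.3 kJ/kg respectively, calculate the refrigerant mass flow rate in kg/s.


dh = 227.3 - 84.0 = 143.3 kJ/kg
m_dot = Q / dh = 73.1 / 143.3 = 0.5101 kg/s

0.5101


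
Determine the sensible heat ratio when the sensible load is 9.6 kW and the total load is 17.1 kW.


SHR = Q_sensible / Q_total
SHR = 9.6 / 17.1
SHR = 0.561

0.561


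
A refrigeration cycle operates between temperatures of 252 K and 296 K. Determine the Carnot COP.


dT = 296 - 252 = 44 K
COP_carnot = T_cold / dT = 252 / 44
COP_carnot = 5.727

5.727


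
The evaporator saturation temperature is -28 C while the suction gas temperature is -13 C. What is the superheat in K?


Superheat = T_suction - T_evap
Superheat = -13 - (-28)
Superheat = 15 K

15


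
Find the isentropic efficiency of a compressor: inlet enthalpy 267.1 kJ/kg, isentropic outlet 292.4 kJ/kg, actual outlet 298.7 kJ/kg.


dh_ideal = 292.4 - 267.1 = 25.3 kJ/kg
dh_actual = 298.7 - 267.1 = 31.6 kJ/kg
eta_s = dh_ideal / dh_actual = 25.3 / 31.6
eta_s = 0.8006

0.8006


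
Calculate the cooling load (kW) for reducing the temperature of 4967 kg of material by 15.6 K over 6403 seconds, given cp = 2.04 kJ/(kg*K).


Q = m * cp * dT / t
Q = 4967 * 2.04 * 15.6 / 6403
Q = 24.687 kW

24.687


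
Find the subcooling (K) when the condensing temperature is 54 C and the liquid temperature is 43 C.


Subcooling = T_cond - T_liquid
Subcooling = 54 - 43
Subcooling = 11 K

11


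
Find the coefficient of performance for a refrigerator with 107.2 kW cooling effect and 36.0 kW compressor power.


COP = Q_evap / W
COP = 107.2 / 36.0
COP = 2.978

2.978


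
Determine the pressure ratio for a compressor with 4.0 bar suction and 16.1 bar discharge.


PR = P_high / P_low
PR = 16.1 / 4.0
PR = 4.025

4.025


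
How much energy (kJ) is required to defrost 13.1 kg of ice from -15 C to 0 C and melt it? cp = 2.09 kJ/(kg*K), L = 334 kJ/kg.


Sensible heat = cp * dT = 2.09 * 15 = 31.35 kJ/kg
Total per kg = 31.35 + 334 = 365.35 kJ/kg
Q = m * total = 13.1 * 365.35
Q = 4786.1 kJ

4786.1


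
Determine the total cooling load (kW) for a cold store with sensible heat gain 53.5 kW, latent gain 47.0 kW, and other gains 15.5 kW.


Q_total = Q_s + Q_l + Q_misc
Q_total = 53.5 + 47.0 + 15.5
Q_total = 116.0 kW

116.0


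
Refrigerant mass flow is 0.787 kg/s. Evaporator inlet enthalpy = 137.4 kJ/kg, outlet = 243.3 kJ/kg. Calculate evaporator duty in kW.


dh = 243.3 - 137.4 = 105.9 kJ/kg
Q_evap = m_dot * dh = 0.787 * 105.9
Q_evap = 83.34 kW

83.34


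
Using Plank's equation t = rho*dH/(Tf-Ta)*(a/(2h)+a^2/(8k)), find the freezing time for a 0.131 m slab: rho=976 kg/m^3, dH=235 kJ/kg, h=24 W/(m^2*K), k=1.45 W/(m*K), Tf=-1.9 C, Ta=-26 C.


dT = -1.9 - (-26) = 24.1 K
term1 = a/(2h) = 0.131/(2*24) = 0.002729166667
term2 = a^2/(8k) = 0.131^2/(8*1.45) = 0.001479396552
t = rho*dH*1000/dT * (term1 + term2)
t = 976*235*1000/24.1 * (0.002729166667 + 0.001479396552)
t = 40053 s

40053


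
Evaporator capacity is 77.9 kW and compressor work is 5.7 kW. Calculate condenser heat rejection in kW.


Q_cond = Q_evap + W
Q_cond = 77.9 + 5.7
Q_cond = 83.6 kW

83.6


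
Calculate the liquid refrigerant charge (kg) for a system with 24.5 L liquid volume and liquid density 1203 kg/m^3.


Charge = V * rho / 1000
Charge = 24.5 * 1203 / 1000
Charge = 29.47 kg

29.47


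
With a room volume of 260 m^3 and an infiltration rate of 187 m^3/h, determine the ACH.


ACH = flow / volume
ACH = 187 / 260
ACH = 0.719

0.719


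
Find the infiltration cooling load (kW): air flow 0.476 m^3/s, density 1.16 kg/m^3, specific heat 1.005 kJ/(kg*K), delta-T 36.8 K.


Q = V_dot * rho * cp * dT
Q = 0.476 * 1.16 * 1.005 * 36.8
Q = 20.421 kW

20.421


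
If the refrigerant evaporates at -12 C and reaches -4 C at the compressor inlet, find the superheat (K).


Superheat = T_suction - T_evap
Superheat = -4 - (-12)
Superheat = 8 K

8


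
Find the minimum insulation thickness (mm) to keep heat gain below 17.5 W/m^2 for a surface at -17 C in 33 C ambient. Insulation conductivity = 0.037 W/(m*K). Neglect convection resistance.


dT = 33 - (-17) = 50 K
thickness = k * dT / q_max * 1000
thickness = 0.037 * 50 / 17.5 * 1000
thickness = 105.7 mm

105.7


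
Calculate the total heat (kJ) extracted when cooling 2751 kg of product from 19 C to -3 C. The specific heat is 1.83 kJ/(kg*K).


dT = 19 - (-3) = 22 K
Q = m * cp * dT = 2751 * 1.83 * 22
Q = 110755 kJ

110755


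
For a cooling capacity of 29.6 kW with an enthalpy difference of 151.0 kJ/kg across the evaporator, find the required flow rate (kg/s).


m_dot = Q / dh
m_dot = 29.6 / 151.0
m_dot = 0.196 kg/s

0.196


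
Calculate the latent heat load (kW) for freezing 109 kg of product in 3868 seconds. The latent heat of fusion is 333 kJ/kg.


Q_lat = m * h_fg / t
Q_lat = 109 * 333 / 3868
Q_lat = 9.38 kW

9.38


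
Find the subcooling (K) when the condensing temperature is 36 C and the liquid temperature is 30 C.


Subcooling = T_cond - T_liquid
Subcooling = 36 - 30
Subcooling = 6 K

6


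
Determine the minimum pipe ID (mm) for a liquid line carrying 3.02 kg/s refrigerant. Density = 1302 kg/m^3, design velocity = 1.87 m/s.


A = m_dot / (rho * v) = 3.02 / (1302 * 1.87) = 0.001240378849 m^2
d = sqrt(4*A/pi) * 1000
d = 39.7 mm

39.7


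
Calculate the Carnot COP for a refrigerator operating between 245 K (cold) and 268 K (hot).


dT = 268 - 245 = 23 K
COP_carnot = T_cold / dT = 245 / 23
COP_carnot = 10.652

10.652


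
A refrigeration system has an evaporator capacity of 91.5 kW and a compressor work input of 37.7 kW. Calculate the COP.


COP = Q_evap / W
COP = 91.5 / 37.7
COP = 2.427

2.427


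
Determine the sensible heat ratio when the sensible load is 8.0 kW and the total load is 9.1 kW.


SHR = Q_sensible / Q_total
SHR = 8.0 / 9.1
SHR = 0.879

0.879


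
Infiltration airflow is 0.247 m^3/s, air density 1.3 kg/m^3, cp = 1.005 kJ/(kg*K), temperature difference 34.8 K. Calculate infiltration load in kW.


Q = V_dot * rho * cp * dT
Q = 0.247 * 1.3 * 1.005 * 34.8
Q = 11.23 kW

11.23


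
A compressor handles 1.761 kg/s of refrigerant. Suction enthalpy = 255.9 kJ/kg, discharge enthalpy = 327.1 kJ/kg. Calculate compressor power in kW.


dh = 327.1 - 255.9 = 71.2 kJ/kg
W = m_dot * dh = 1.761 * 71.2 = 125.38 kW

125.38


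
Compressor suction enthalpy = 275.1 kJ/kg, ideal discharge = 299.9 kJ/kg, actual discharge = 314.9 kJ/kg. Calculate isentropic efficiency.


dh_ideal = 299.9 - 275.1 = 24.8 kJ/kg
dh_actual = 314.9 - 275.1 = 39.8 kJ/kg
eta_s = dh_ideal / dh_actual = 24.8 / 39.8
eta_s = 0.6231

0.6231


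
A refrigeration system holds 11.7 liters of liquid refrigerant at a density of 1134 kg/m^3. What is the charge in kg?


Charge = V * rho / 1000
Charge = 11.7 * 1134 / 1000
Charge = 13.27 kg

13.27


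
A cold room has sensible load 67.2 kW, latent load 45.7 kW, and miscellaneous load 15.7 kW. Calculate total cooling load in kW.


Q_total = Q_s + Q_l + Q_misc
Q_total = 67.2 + 45.7 + 15.7
Q_total = 128.6 kW

128.6


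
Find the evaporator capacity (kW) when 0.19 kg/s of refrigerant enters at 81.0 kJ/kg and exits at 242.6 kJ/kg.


dh = 242.6 - 81.0 = 161.6 kJ/kg
Q_evap = m_dot * dh = 0.19 * 161.6
Q_evap = 30.7 kW

30.7


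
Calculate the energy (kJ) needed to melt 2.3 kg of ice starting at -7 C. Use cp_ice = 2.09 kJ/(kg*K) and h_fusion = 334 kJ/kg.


Sensible heat = cp * dT = 2.09 * 7 = 14.63 kJ/kg
Total per kg = 14.63 + 334 = 348.63 kJ/kg
Q = m * total = 2.3 * 348.63
Q = 801.8 kJ

801.8


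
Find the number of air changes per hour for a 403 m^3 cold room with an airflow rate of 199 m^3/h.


ACH = flow / volume
ACH = 199 / 403
ACH = 0.494

0.494


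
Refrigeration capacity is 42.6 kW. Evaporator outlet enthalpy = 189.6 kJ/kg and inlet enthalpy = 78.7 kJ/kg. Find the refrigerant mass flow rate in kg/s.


dh = 189.6 - 78.7 = 110.9 kJ/kg
m_dot = Q / dh = 42.6 / 110.9 = 0.3841 kg/s

0.3841


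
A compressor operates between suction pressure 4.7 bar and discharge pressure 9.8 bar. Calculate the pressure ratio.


PR = P_high / P_low
PR = 9.8 / 4.7
PR = 2.085

2.085


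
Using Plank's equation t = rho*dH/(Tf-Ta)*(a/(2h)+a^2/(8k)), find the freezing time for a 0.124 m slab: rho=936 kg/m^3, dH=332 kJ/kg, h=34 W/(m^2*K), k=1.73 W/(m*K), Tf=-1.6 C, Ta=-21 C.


dT = -1.6 - (-21) = 19.4 K
term1 = a/(2h) = 0.124/(2*34) = 0.001823529412
term2 = a^2/(8k) = 0.124^2/(8*1.73) = 0.001110982659
t = rho*dH*1000/dT * (term1 + term2)
t = 936*332*1000/19.4 * (0.001823529412 + 0.001110982659)
t = 47005 s

47005


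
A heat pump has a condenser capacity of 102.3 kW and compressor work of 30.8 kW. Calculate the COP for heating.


COP_hp = Q_cond / W
COP_hp = 102.3 / 30.8
COP_hp = 3.321

3.321


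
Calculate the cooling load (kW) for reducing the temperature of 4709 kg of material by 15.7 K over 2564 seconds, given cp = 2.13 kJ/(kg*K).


Q = m * cp * dT / t
Q = 4709 * 2.13 * 15.7 / 2564
Q = 61.417 kW

61.417


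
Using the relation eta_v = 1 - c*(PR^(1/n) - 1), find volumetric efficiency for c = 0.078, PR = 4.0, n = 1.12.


PR^(1/n) = 4.0^(1/1.12) = 3.44789128
eta_v = 1 - 0.078 * (3.44789128 - 1)
eta_v = 0.8091

0.8091


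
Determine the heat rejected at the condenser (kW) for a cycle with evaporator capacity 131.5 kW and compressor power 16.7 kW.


Q_cond = Q_evap + W
Q_cond = 131.5 + 16.7
Q_cond = 148.2 kW

148.2


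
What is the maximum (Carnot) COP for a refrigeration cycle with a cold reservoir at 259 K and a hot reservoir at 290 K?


dT = 290 - 259 = 31 K
COP_carnot = T_cold / dT = 259 / 31
COP_carnot = 8.355

8.355


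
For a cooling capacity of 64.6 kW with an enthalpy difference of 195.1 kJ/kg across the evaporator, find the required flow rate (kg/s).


m_dot = Q / dh
m_dot = 64.6 / 195.1
m_dot = 0.3311 kg/s

0.3311


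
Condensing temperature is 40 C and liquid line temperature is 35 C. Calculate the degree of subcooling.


Subcooling = T_cond - T_liquid
Subcooling = 40 - 35
Subcooling = 5 K

5


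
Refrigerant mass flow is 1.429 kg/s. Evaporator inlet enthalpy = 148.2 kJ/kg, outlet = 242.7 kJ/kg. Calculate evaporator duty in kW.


dh = 242.7 - 148.2 = 94.5 kJ/kg
Q_evap = m_dot * dh = 1.429 * 94.5
Q_evap = 135.04 kW

135.04


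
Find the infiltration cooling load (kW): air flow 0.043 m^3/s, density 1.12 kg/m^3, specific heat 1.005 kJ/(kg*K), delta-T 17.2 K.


Q = V_dot * rho * cp * dT
Q = 0.043 * 1.12 * 1.005 * 17.2
Q = 0.832 kW

0.832


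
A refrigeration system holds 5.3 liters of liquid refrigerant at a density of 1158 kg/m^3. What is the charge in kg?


Charge = V * rho / 1000
Charge = 5.3 * 1158 / 1000
Charge = 6.14 kg

6.14


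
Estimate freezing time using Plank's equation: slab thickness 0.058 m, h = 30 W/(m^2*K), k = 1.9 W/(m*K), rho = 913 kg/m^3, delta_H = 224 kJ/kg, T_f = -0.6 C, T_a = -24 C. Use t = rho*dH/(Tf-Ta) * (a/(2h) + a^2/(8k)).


dT = -0.6 - (-24) = 23.4 K
term1 = a/(2h) = 0.058/(2*30) = 0.0009666666667
term2 = a^2/(8k) = 0.058^2/(8*1.9) = 0.0002213157895
t = rho*dH*1000/dT * (term1 + term2)
t = 913*224*1000/23.4 * (0.0009666666667 + 0.0002213157895)
t = 10383 s

10383


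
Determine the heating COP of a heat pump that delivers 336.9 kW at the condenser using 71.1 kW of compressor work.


COP_hp = Q_cond / W
COP_hp = 336.9 / 71.1
COP_hp = 4.738

4.738


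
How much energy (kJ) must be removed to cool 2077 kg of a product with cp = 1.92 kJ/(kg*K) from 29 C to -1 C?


dT = 29 - (-1) = 30 K
Q = m * cp * dT = 2077 * 1.92 * 30
Q = 119635 kJ

119635


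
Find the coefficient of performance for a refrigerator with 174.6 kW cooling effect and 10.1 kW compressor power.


COP = Q_evap / W
COP = 174.6 / 10.1
COP = 17.287

17.287


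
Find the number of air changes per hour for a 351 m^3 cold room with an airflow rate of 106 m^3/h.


ACH = flow / volume
ACH = 106 / 351
ACH = 0.302

0.302


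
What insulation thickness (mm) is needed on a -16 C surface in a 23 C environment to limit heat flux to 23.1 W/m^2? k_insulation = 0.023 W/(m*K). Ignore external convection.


dT = 23 - (-16) = 39 K
thickness = k * dT / q_max * 1000
thickness = 0.023 * 39 / 23.1 * 1000
thickness = 38.8 mm

38.8


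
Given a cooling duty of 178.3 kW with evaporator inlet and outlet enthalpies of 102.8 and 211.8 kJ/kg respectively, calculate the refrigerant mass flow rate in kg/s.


dh = 211.8 - 102.8 = 109.0 kJ/kg
m_dot = Q / dh = 178.3 / 109.0 = 1.6358 kg/s

1.6358


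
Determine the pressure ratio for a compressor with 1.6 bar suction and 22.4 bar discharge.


PR = P_high / P_low
PR = 22.4 / 1.6
PR = 14.0

14.0


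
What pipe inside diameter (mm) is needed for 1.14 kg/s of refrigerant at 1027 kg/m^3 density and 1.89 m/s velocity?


A = m_dot / (rho * v) = 1.14 / (1027 * 1.89) = 0.000587317043 m^2
d = sqrt(4*A/pi) * 1000
d = 27.3 mm

27.3


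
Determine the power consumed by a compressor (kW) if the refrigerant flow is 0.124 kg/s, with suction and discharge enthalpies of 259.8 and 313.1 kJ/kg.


dh = 313.1 - 259.8 = 53.3 kJ/kg
W = m_dot * dh = 0.124 * 53.3 = 6.61 kW

6.61


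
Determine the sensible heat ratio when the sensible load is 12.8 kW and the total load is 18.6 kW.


SHR = Q_sensible / Q_total
SHR = 12.8 / 18.6
SHR = 0.688

0.688


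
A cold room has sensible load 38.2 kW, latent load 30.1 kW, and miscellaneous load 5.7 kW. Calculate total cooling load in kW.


Q_total = Q_s + Q_l + Q_misc
Q_total = 38.2 + 30.1 + 5.7
Q_total = 74.0 kW

74.0


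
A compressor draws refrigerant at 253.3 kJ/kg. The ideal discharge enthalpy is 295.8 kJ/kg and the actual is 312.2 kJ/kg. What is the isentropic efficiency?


dh_ideal = 295.8 - 253.3 = 42.5 kJ/kg
dh_actual = 312.2 - 253.3 = 58.9 kJ/kg
eta_s = dh_ideal / dh_actual = 42.5 / 58.9
eta_s = 0.7216

0.7216


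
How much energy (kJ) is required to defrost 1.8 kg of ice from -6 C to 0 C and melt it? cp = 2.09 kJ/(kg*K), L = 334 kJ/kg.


Sensible heat = cp * dT = 2.09 * 6 = 12.54 kJ/kg
Total per kg = 12.54 + 334 = 346.54 kJ/kg
Q = m * total = 1.8 * 346.54
Q = 623.8 kJ

623.8


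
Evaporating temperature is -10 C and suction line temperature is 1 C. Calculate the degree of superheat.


Superheat = T_suction - T_evap
Superheat = 1 - (-10)
Superheat = 11 K

11


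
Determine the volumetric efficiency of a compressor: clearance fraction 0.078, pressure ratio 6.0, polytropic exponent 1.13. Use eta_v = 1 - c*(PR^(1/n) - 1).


PR^(1/n) = 6.0^(1/1.13) = 4.8823558
eta_v = 1 - 0.078 * (4.8823558 - 1)
eta_v = 0.6972

0.6972


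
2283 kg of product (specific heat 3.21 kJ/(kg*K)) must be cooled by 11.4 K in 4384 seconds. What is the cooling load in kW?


Q = m * cp * dT / t
Q = 2283 * 3.21 * 11.4 / 4384
Q = 19.057 kW

19.057


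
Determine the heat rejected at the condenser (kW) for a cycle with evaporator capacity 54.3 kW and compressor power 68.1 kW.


Q_cond = Q_evap + W
Q_cond = 54.3 + 68.1
Q_cond = 122.4 kW

122.4


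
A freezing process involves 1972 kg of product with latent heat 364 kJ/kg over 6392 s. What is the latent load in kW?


Q_lat = m * h_fg / t
Q_lat = 1972 * 364 / 6392
Q_lat = 112.3 kW

112.3


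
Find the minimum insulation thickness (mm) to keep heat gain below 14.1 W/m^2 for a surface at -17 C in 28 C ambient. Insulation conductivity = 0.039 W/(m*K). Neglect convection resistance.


dT = 28 - (-17) = 45 K
thickness = k * dT / q_max * 1000
thickness = 0.039 * 45 / 14.1 * 1000
thickness = 124.5 mm

124.5


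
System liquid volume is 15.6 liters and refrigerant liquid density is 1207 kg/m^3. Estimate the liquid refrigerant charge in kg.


Charge = V * rho / 1000
Charge = 15.6 * 1207 / 1000
Charge = 18.83 kg

18.83


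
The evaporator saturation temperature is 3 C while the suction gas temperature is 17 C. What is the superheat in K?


Superheat = T_suction - T_evap
Superheat = 17 - (3)
Superheat = 14 K

14


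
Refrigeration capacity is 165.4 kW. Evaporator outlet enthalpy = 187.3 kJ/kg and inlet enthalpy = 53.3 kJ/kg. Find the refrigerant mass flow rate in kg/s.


dh = 187.3 - 53.3 = 134.0 kJ/kg
m_dot = Q / dh = 165.4 / 134.0 = 1.2343 kg/s

1.2343


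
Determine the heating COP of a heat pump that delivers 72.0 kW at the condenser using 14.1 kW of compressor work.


COP_hp = Q_cond / W
COP_hp = 72.0 / 14.1
COP_hp = 5.106

5.106


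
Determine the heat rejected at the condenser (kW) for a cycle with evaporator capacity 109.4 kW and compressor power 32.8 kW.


Q_cond = Q_evap + W
Q_cond = 109.4 + 32.8
Q_cond = 142.2 kW

142.2


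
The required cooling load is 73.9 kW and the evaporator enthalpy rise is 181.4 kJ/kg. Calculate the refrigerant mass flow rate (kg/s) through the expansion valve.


m_dot = Q / dh
m_dot = 73.9 / 181.4
m_dot = 0.4074 kg/s

0.4074


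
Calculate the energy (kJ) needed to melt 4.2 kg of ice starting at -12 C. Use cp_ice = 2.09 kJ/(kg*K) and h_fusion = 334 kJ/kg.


Sensible heat = cp * dT = 2.09 * 12 = 25.08 kJ/kg
Total per kg = 25.08 + 334 = 359.08 kJ/kg
Q = m * total = 4.2 * 359.08
Q = 1508.1 kJ

1508.1


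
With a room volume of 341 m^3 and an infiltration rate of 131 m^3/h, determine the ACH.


ACH = flow / volume
ACH = 131 / 341
ACH = 0.384

0.384


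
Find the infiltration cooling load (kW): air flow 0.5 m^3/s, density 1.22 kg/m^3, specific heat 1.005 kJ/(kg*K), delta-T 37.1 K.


Q = V_dot * rho * cp * dT
Q = 0.5 * 1.22 * 1.005 * 37.1
Q = 22.744 kW

22.744


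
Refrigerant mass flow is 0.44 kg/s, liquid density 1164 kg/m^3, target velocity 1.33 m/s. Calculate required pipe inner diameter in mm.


A = m_dot / (rho * v) = 0.44 / (1164 * 1.33) = 0.0002842156939 m^2
d = sqrt(4*A/pi) * 1000
d = 19.0 mm

19.0


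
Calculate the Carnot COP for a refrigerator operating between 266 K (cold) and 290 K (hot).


dT = 290 - 266 = 24 K
COP_carnot = T_cold / dT = 266 / 24
COP_carnot = 11.083

11.083


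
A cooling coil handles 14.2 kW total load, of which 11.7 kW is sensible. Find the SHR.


SHR = Q_sensible / Q_total
SHR = 11.7 / 14.2
SHR = 0.824

0.824


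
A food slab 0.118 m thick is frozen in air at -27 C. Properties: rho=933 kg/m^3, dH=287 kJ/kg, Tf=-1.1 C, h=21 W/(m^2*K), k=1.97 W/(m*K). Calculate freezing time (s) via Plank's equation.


dT = -1.1 - (-27) = 25.9 K
term1 = a/(2h) = 0.118/(2*21) = 0.00280952381
term2 = a^2/(8k) = 0.118^2/(8*1.97) = 0.0008835025381
t = rho*dH*1000/dT * (term1 + term2)
t = 933*287*1000/25.9 * (0.00280952381 + 0.0008835025381)
t = 38181 s

38181


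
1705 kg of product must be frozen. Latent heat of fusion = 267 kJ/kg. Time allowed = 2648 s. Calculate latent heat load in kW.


Q_lat = m * h_fg / t
Q_lat = 1705 * 267 / 2648
Q_lat = 171.92 kW

171.92
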